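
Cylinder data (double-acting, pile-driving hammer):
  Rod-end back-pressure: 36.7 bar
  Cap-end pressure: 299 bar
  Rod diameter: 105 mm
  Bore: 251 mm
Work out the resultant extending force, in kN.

Cap-side area A_cap = π/4 × (251 mm)² = 49480 mm^2
Rod-side annular area A_ann = π/4 × (251² − 105²) = 40820 mm^2
Net thrust = P_cap·A_cap − P_rod·A_ann = 1479 kN − 149.8 kN

F ≈ 1330 kN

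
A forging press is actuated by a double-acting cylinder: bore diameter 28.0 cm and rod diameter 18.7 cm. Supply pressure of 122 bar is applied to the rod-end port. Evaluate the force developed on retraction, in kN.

F ≈ 416 kN

Rod-side annular area A_ann = π/4 × (28.0² − 18.7²) = 341.1 cm^2
On retraction the pressure acts on the annular area (bore minus rod).
F = P × A_ann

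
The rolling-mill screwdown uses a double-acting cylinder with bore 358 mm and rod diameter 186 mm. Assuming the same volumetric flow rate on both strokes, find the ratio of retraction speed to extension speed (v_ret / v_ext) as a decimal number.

Cap-side area A_cap = π/4 × (358 mm)² = 1.007e5 mm^2
Rod-side annular area A_ann = π/4 × (358² − 186²) = 73490 mm^2
For equal Q, v ∝ 1/A, so v_ret/v_ext = A_cap/A_ann.

v_ret/v_ext ≈ 1.37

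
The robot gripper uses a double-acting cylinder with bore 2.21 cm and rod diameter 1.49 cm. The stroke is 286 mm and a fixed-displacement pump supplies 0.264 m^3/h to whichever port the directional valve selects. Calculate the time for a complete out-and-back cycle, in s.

Cap-side area A_cap = π/4 × (2.21 cm)² = 3.836 cm^2
Rod-side annular area A_ann = π/4 × (2.21² − 1.49²) = 2.092 cm^2
t_ext = A_cap·L/Q = 1.496 s
t_ret = A_ann·L/Q = 0.8160 s
t_cycle = t_ext + t_ret

t ≈ 2.31 s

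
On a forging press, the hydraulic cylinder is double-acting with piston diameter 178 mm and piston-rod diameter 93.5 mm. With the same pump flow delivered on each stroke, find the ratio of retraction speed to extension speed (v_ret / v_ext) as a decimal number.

Cap-side area A_cap = π/4 × (178 mm)² = 24880 mm^2
Rod-side annular area A_ann = π/4 × (178² − 93.5²) = 18020 mm^2
For equal Q, v ∝ 1/A, so v_ret/v_ext = A_cap/A_ann.

v_ret/v_ext ≈ 1.38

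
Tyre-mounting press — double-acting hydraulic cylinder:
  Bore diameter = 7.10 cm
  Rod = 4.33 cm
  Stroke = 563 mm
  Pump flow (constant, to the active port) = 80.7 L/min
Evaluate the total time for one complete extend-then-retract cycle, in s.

Cap-side area A_cap = π/4 × (7.10 cm)² = 39.59 cm^2
Rod-side annular area A_ann = π/4 × (7.10² − 4.33²) = 24.87 cm^2
t_ext = A_cap·L/Q = 1.657 s
t_ret = A_ann·L/Q = 1.041 s
t_cycle = t_ext + t_ret

t ≈ 2.70 s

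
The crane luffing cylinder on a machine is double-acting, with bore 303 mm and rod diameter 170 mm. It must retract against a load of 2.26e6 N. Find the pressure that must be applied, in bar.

Rod-side annular area A_ann = π/4 × (303² − 170²) = 49410 mm^2
Retraction: pressure acts on the annular area.
P = F / A = 2.26e6 N / A

P ≈ 457 bar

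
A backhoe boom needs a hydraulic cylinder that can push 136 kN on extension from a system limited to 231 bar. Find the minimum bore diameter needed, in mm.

D ≈ 86.6 mm

Extension force acts on the full piston face: F = P × (π/4)D².
D = √(4F / (πP)) = √(4 × 136 kN / (π × 231 bar))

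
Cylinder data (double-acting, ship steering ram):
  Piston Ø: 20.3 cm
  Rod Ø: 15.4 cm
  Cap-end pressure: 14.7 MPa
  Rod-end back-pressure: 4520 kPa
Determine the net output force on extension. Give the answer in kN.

F ≈ 414 kN

Cap-side area A_cap = π/4 × (20.3 cm)² = 323.7 cm^2
Rod-side annular area A_ann = π/4 × (20.3² − 15.4²) = 137.4 cm^2
Net thrust = P_cap·A_cap − P_rod·A_ann = 475.8 kN − 62.10 kN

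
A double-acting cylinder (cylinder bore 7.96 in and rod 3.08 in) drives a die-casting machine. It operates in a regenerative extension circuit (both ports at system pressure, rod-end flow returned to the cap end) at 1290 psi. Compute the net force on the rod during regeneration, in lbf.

With equal pressure on both faces, forces on the annular region cancel; the net push is pressure × rod cross-section.
Rod cross-section A_rod = π/4 × (3.08 in)² = 7.451 in^2
F = P × A_rod

F ≈ 9610 lbf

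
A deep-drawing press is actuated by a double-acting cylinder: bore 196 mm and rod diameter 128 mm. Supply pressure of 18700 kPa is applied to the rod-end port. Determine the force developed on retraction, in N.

Rod-side annular area A_ann = π/4 × (196² − 128²) = 17300 mm^2
On retraction the pressure acts on the annular area (bore minus rod).
F = P × A_ann

F ≈ 3.24e5 N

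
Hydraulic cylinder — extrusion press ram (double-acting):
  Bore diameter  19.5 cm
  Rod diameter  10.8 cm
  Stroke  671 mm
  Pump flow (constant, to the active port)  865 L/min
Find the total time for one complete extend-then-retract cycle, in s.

Cap-side area A_cap = π/4 × (19.5 cm)² = 298.6 cm^2
Rod-side annular area A_ann = π/4 × (19.5² − 10.8²) = 207.0 cm^2
t_ext = A_cap·L/Q = 1.390 s
t_ret = A_ann·L/Q = 0.9636 s
t_cycle = t_ext + t_ret

t ≈ 2.35 s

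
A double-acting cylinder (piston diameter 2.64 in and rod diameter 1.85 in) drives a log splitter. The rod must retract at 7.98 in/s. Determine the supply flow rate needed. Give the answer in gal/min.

Rod-side annular area A_ann = π/4 × (2.64² − 1.85²) = 2.786 in^2
Q = A × v

Q ≈ 5.77 gal/min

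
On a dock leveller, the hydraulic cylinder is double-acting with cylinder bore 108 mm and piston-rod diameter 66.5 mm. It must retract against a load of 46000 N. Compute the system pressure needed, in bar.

P ≈ 80.9 bar

Rod-side annular area A_ann = π/4 × (108² − 66.5²) = 5688 mm^2
Retraction: pressure acts on the annular area.
P = F / A = 46000 N / A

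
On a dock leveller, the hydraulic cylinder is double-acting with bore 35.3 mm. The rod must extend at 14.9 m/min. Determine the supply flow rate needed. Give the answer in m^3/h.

Q ≈ 0.875 m^3/h

Cap-side area A_cap = π/4 × (35.3 mm)² = 978.7 mm^2
Q = A × v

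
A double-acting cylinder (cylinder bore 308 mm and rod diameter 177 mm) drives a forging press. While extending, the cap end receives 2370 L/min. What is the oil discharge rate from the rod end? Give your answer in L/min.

Q_out ≈ 1590 L/min

Cap-side area A_cap = π/4 × (308 mm)² = 74510 mm^2
Rod-side annular area A_ann = π/4 × (308² − 177²) = 49900 mm^2
Piston speed v = Q_in/A_cap; rod-end outflow Q_out = v × A_ann = Q_in × A_ann/A_cap.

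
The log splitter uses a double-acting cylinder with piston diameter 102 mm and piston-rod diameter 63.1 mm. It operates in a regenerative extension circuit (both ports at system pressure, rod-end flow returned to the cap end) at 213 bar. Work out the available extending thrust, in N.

F ≈ 66600 N

With equal pressure on both faces, forces on the annular region cancel; the net push is pressure × rod cross-section.
Rod cross-section A_rod = π/4 × (63.1 mm)² = 3127 mm^2
F = P × A_rod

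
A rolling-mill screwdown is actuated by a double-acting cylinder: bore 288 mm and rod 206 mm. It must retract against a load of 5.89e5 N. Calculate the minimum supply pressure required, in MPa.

P ≈ 18.5 MPa

Rod-side annular area A_ann = π/4 × (288² − 206²) = 31810 mm^2
Retraction: pressure acts on the annular area.
P = F / A = 5.89e5 N / A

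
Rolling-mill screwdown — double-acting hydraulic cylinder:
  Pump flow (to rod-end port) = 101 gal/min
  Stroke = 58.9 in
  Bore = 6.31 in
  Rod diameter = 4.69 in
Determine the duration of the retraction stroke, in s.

t ≈ 2.12 s

Rod-side annular area A_ann = π/4 × (6.31² − 4.69²) = 14.00 in^2
Swept volume V = A × L; t = V / Q = A·L / Q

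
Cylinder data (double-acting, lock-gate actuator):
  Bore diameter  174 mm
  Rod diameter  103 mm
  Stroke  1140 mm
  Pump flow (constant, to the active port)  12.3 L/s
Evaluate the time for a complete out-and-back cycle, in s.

t ≈ 3.64 s

Cap-side area A_cap = π/4 × (174 mm)² = 23780 mm^2
Rod-side annular area A_ann = π/4 × (174² − 103²) = 15450 mm^2
t_ext = A_cap·L/Q = 2.204 s
t_ret = A_ann·L/Q = 1.432 s
t_cycle = t_ext + t_ret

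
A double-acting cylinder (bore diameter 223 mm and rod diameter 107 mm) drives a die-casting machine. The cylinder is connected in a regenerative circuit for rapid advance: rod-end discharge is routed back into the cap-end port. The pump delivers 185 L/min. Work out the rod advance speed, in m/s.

In regeneration the rod-end outflow joins the pump flow into the cap end, so the net volume the pump must supply per unit advance equals the rod cross-section area.
Rod cross-section A_rod = π/4 × (107 mm)² = 8992 mm^2
v = Q_pump / A_rod

v ≈ 0.343 m/s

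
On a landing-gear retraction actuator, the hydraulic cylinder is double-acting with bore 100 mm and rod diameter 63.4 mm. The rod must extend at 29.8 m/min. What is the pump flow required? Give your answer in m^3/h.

Cap-side area A_cap = π/4 × (100 mm)² = 7854 mm^2
Q = A × v

Q ≈ 14.0 m^3/h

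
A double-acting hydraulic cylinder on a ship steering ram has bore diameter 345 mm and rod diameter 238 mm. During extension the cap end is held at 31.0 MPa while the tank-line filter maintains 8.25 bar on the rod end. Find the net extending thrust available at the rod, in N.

Cap-side area A_cap = π/4 × (345 mm)² = 93480 mm^2
Rod-side annular area A_ann = π/4 × (345² − 238²) = 48990 mm^2
Net thrust = P_cap·A_cap − P_rod·A_ann = 2.898e6 N − 40420 N

F ≈ 2.86e6 N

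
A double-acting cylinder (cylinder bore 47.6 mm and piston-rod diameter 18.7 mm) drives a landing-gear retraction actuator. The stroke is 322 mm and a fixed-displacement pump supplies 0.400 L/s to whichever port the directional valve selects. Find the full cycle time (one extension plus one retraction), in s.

Cap-side area A_cap = π/4 × (47.6 mm)² = 1780 mm^2
Rod-side annular area A_ann = π/4 × (47.6² − 18.7²) = 1505 mm^2
t_ext = A_cap·L/Q = 1.433 s
t_ret = A_ann·L/Q = 1.211 s
t_cycle = t_ext + t_ret

t ≈ 2.64 s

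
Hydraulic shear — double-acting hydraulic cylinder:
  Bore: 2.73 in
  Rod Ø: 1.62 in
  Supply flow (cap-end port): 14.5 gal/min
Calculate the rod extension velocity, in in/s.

v ≈ 9.54 in/s

Cap-side area A_cap = π/4 × (2.73 in)² = 5.853 in^2
v = Q / A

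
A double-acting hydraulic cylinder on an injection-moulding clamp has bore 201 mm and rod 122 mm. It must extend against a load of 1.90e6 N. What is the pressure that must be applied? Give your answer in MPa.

Cap-side area A_cap = π/4 × (201 mm)² = 31730 mm^2
P = F / A = 1.90e6 N / A

P ≈ 59.9 MPa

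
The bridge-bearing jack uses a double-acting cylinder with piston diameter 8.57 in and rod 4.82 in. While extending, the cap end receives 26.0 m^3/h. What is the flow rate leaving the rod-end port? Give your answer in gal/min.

Q_out ≈ 78.3 gal/min

Cap-side area A_cap = π/4 × (8.57 in)² = 57.68 in^2
Rod-side annular area A_ann = π/4 × (8.57² − 4.82²) = 39.44 in^2
Piston speed v = Q_in/A_cap; rod-end outflow Q_out = v × A_ann = Q_in × A_ann/A_cap.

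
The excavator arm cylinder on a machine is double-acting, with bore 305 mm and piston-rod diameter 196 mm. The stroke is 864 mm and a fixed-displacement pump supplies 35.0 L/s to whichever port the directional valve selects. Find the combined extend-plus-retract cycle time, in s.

t ≈ 2.86 s

Cap-side area A_cap = π/4 × (305 mm)² = 73060 mm^2
Rod-side annular area A_ann = π/4 × (305² − 196²) = 42890 mm^2
t_ext = A_cap·L/Q = 1.804 s
t_ret = A_ann·L/Q = 1.059 s
t_cycle = t_ext + t_ret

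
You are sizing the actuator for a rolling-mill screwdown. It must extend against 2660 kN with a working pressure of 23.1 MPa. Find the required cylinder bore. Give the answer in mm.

D ≈ 383 mm

Extension force acts on the full piston face: F = P × (π/4)D².
D = √(4F / (πP)) = √(4 × 2660 kN / (π × 23.1 MPa))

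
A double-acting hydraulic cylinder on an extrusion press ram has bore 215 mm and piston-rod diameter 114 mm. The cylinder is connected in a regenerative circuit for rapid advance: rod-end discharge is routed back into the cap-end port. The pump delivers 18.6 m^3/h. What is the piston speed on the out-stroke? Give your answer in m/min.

v ≈ 30.4 m/min

In regeneration the rod-end outflow joins the pump flow into the cap end, so the net volume the pump must supply per unit advance equals the rod cross-section area.
Rod cross-section A_rod = π/4 × (114 mm)² = 10210 mm^2
v = Q_pump / A_rod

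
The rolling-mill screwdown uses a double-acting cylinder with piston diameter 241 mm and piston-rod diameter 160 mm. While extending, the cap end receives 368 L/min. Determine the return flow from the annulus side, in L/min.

Q_out ≈ 206 L/min

Cap-side area A_cap = π/4 × (241 mm)² = 45620 mm^2
Rod-side annular area A_ann = π/4 × (241² − 160²) = 25510 mm^2
Piston speed v = Q_in/A_cap; rod-end outflow Q_out = v × A_ann = Q_in × A_ann/A_cap.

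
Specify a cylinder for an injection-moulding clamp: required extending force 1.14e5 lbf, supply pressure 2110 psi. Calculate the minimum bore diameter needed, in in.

Extension force acts on the full piston face: F = P × (π/4)D².
D = √(4F / (πP)) = √(4 × 1.14e5 lbf / (π × 2110 psi))

D ≈ 8.29 in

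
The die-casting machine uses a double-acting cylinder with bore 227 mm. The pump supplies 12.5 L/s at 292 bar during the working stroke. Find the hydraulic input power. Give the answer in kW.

W ≈ 365 kW

Hydraulic power = P × Q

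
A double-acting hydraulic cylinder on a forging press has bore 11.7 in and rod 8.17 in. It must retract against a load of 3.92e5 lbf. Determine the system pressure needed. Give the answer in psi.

P ≈ 7120 psi

Rod-side annular area A_ann = π/4 × (11.7² − 8.17²) = 55.09 in^2
Retraction: pressure acts on the annular area.
P = F / A = 3.92e5 lbf / A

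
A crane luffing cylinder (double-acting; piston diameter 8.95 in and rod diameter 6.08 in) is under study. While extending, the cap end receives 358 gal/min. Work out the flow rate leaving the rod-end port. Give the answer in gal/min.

Cap-side area A_cap = π/4 × (8.95 in)² = 62.91 in^2
Rod-side annular area A_ann = π/4 × (8.95² − 6.08²) = 33.88 in^2
Piston speed v = Q_in/A_cap; rod-end outflow Q_out = v × A_ann = Q_in × A_ann/A_cap.

Q_out ≈ 193 gal/min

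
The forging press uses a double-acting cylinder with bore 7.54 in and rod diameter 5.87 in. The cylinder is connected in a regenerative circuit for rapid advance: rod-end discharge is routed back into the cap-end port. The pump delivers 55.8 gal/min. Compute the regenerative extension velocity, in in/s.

v ≈ 7.94 in/s

In regeneration the rod-end outflow joins the pump flow into the cap end, so the net volume the pump must supply per unit advance equals the rod cross-section area.
Rod cross-section A_rod = π/4 × (5.87 in)² = 27.06 in^2
v = Q_pump / A_rod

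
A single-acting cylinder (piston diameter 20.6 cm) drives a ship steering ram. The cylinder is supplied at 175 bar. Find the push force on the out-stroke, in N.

Cap-side area A_cap = π/4 × (20.6 cm)² = 333.3 cm^2
F = P × A_cap = 175 bar × A_cap

F ≈ 5.83e5 N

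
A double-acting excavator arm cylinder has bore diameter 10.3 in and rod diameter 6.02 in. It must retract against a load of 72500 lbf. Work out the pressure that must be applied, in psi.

Rod-side annular area A_ann = π/4 × (10.3² − 6.02²) = 54.86 in^2
Retraction: pressure acts on the annular area.
P = F / A = 72500 lbf / A

P ≈ 1320 psi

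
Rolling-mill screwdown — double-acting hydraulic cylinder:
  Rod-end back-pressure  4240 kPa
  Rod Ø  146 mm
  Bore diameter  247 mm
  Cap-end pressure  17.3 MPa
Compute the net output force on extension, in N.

Cap-side area A_cap = π/4 × (247 mm)² = 47920 mm^2
Rod-side annular area A_ann = π/4 × (247² − 146²) = 31170 mm^2
Net thrust = P_cap·A_cap − P_rod·A_ann = 8.290e5 N − 1.322e5 N

F ≈ 6.97e5 N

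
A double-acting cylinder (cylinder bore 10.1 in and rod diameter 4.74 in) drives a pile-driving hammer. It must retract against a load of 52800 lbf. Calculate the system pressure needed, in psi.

Rod-side annular area A_ann = π/4 × (10.1² − 4.74²) = 62.47 in^2
Retraction: pressure acts on the annular area.
P = F / A = 52800 lbf / A

P ≈ 845 psi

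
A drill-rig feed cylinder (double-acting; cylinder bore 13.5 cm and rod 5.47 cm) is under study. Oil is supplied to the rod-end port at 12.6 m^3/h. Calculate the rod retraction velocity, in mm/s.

Rod-side annular area A_ann = π/4 × (13.5² − 5.47²) = 119.6 cm^2
Flow into the rod-end port fills the annular volume.
v = Q / A

v ≈ 293 mm/s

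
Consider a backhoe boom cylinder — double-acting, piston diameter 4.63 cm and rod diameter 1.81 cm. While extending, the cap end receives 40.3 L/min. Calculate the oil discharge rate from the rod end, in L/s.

Q_out ≈ 0.569 L/s

Cap-side area A_cap = π/4 × (4.63 cm)² = 16.84 cm^2
Rod-side annular area A_ann = π/4 × (4.63² − 1.81²) = 14.26 cm^2
Piston speed v = Q_in/A_cap; rod-end outflow Q_out = v × A_ann = Q_in × A_ann/A_cap.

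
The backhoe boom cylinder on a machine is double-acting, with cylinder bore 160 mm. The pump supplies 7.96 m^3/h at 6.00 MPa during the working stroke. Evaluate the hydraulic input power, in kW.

Hydraulic power = P × Q

W ≈ 13.3 kW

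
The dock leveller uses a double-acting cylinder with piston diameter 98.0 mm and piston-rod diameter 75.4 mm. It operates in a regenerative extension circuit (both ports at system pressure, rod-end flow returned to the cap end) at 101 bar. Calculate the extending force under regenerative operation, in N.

With equal pressure on both faces, forces on the annular region cancel; the net push is pressure × rod cross-section.
Rod cross-section A_rod = π/4 × (75.4 mm)² = 4465 mm^2
F = P × A_rod

F ≈ 45100 N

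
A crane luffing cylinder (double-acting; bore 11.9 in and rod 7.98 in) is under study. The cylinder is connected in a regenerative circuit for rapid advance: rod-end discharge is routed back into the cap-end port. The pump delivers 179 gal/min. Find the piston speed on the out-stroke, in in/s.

In regeneration the rod-end outflow joins the pump flow into the cap end, so the net volume the pump must supply per unit advance equals the rod cross-section area.
Rod cross-section A_rod = π/4 × (7.98 in)² = 50.01 in^2
v = Q_pump / A_rod

v ≈ 13.8 in/s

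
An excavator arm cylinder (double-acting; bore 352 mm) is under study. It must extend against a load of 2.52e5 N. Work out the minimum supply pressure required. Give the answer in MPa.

P ≈ 2.59 MPa

Cap-side area A_cap = π/4 × (352 mm)² = 97310 mm^2
P = F / A = 2.52e5 N / A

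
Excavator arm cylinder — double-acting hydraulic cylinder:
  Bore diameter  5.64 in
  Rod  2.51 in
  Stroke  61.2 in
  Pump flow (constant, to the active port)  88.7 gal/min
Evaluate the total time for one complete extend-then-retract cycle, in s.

Cap-side area A_cap = π/4 × (5.64 in)² = 24.98 in^2
Rod-side annular area A_ann = π/4 × (5.64² − 2.51²) = 20.04 in^2
t_ext = A_cap·L/Q = 4.477 s
t_ret = A_ann·L/Q = 3.591 s
t_cycle = t_ext + t_ret

t ≈ 8.07 s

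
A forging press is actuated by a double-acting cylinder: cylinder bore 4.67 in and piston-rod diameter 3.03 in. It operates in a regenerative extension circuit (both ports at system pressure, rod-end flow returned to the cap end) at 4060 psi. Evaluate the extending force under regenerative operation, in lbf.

F ≈ 29300 lbf

With equal pressure on both faces, forces on the annular region cancel; the net push is pressure × rod cross-section.
Rod cross-section A_rod = π/4 × (3.03 in)² = 7.211 in^2
F = P × A_rod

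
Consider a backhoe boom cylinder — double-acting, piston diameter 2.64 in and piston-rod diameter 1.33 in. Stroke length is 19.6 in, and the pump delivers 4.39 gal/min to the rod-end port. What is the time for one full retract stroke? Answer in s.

t ≈ 4.74 s

Rod-side annular area A_ann = π/4 × (2.64² − 1.33²) = 4.085 in^2
Swept volume V = A × L; t = V / Q = A·L / Q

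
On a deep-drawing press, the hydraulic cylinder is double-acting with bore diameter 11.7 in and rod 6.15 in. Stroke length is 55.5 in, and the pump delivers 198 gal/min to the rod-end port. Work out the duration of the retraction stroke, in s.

Rod-side annular area A_ann = π/4 × (11.7² − 6.15²) = 77.81 in^2
Swept volume V = A × L; t = V / Q = A·L / Q

t ≈ 5.66 s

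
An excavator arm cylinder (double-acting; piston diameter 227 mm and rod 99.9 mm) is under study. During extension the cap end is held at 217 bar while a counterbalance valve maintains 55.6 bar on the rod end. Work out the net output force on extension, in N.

Cap-side area A_cap = π/4 × (227 mm)² = 40470 mm^2
Rod-side annular area A_ann = π/4 × (227² − 99.9²) = 32630 mm^2
Net thrust = P_cap·A_cap − P_rod·A_ann = 8.782e5 N − 1.814e5 N

F ≈ 6.97e5 N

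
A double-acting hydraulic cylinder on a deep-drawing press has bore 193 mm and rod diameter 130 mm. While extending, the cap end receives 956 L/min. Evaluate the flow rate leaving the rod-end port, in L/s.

Q_out ≈ 8.70 L/s

Cap-side area A_cap = π/4 × (193 mm)² = 29260 mm^2
Rod-side annular area A_ann = π/4 × (193² − 130²) = 15980 mm^2
Piston speed v = Q_in/A_cap; rod-end outflow Q_out = v × A_ann = Q_in × A_ann/A_cap.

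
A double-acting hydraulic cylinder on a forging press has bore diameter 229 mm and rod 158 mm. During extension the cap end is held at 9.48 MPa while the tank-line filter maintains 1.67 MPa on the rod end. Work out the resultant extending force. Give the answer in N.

F ≈ 3.54e5 N

Cap-side area A_cap = π/4 × (229 mm)² = 41190 mm^2
Rod-side annular area A_ann = π/4 × (229² − 158²) = 21580 mm^2
Net thrust = P_cap·A_cap − P_rod·A_ann = 3.905e5 N − 36040 N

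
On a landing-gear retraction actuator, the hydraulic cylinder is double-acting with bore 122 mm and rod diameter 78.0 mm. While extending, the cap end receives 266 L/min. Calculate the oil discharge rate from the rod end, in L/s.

Cap-side area A_cap = π/4 × (122 mm)² = 11690 mm^2
Rod-side annular area A_ann = π/4 × (122² − 78.0²) = 6912 mm^2
Piston speed v = Q_in/A_cap; rod-end outflow Q_out = v × A_ann = Q_in × A_ann/A_cap.

Q_out ≈ 2.62 L/s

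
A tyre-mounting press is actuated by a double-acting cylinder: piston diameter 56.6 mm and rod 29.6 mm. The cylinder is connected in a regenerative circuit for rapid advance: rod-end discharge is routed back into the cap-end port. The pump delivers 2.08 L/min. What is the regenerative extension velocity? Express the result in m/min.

v ≈ 3.02 m/min

In regeneration the rod-end outflow joins the pump flow into the cap end, so the net volume the pump must supply per unit advance equals the rod cross-section area.
Rod cross-section A_rod = π/4 × (29.6 mm)² = 688.1 mm^2
v = Q_pump / A_rod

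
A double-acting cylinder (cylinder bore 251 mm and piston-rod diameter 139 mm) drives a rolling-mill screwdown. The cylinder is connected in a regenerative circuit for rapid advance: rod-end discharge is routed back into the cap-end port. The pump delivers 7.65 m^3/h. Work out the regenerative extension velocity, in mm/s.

v ≈ 140 mm/s

In regeneration the rod-end outflow joins the pump flow into the cap end, so the net volume the pump must supply per unit advance equals the rod cross-section area.
Rod cross-section A_rod = π/4 × (139 mm)² = 15170 mm^2
v = Q_pump / A_rod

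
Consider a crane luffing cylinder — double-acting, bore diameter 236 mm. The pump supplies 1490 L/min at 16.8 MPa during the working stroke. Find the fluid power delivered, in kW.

Hydraulic power = P × Q

W ≈ 417 kW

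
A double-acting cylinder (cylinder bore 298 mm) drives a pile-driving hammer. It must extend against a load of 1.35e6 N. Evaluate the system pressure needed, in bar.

Cap-side area A_cap = π/4 × (298 mm)² = 69750 mm^2
P = F / A = 1.35e6 N / A

P ≈ 194 bar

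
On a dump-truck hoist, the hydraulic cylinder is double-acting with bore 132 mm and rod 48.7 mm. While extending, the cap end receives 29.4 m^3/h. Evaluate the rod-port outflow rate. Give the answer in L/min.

Cap-side area A_cap = π/4 × (132 mm)² = 13680 mm^2
Rod-side annular area A_ann = π/4 × (132² − 48.7²) = 11820 mm^2
Piston speed v = Q_in/A_cap; rod-end outflow Q_out = v × A_ann = Q_in × A_ann/A_cap.

Q_out ≈ 423 L/min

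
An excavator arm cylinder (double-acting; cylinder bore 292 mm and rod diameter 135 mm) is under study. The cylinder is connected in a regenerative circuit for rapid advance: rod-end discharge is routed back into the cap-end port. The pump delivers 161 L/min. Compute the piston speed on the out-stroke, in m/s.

v ≈ 0.187 m/s

In regeneration the rod-end outflow joins the pump flow into the cap end, so the net volume the pump must supply per unit advance equals the rod cross-section area.
Rod cross-section A_rod = π/4 × (135 mm)² = 14310 mm^2
v = Q_pump / A_rod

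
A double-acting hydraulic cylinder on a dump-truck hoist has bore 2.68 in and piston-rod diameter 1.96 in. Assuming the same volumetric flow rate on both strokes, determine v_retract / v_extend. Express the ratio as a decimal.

Cap-side area A_cap = π/4 × (2.68 in)² = 5.641 in^2
Rod-side annular area A_ann = π/4 × (2.68² − 1.96²) = 2.624 in^2
For equal Q, v ∝ 1/A, so v_ret/v_ext = A_cap/A_ann.

v_ret/v_ext ≈ 2.15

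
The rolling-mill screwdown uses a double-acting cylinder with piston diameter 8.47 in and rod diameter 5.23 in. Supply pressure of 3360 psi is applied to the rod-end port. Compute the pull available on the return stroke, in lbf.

F ≈ 1.17e5 lbf

Rod-side annular area A_ann = π/4 × (8.47² − 5.23²) = 34.86 in^2
On retraction the pressure acts on the annular area (bore minus rod).
F = P × A_ann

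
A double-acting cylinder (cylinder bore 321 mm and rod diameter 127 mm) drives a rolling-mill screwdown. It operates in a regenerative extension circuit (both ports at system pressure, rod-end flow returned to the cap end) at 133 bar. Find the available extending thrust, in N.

F ≈ 1.68e5 N

With equal pressure on both faces, forces on the annular region cancel; the net push is pressure × rod cross-section.
Rod cross-section A_rod = π/4 × (127 mm)² = 12670 mm^2
F = P × A_rod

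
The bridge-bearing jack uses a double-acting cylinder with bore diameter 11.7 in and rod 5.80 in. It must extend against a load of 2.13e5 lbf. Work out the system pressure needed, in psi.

Cap-side area A_cap = π/4 × (11.7 in)² = 107.5 in^2
P = F / A = 2.13e5 lbf / A

P ≈ 1980 psi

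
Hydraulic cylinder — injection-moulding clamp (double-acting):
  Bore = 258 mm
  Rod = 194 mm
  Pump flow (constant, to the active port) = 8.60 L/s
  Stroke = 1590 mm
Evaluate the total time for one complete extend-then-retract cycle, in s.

t ≈ 13.9 s

Cap-side area A_cap = π/4 × (258 mm)² = 52280 mm^2
Rod-side annular area A_ann = π/4 × (258² − 194²) = 22720 mm^2
t_ext = A_cap·L/Q = 9.666 s
t_ret = A_ann·L/Q = 4.201 s
t_cycle = t_ext + t_ret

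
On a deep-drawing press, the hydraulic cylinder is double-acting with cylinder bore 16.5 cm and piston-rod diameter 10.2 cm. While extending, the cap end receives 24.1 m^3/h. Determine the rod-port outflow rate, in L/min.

Q_out ≈ 248 L/min

Cap-side area A_cap = π/4 × (16.5 cm)² = 213.8 cm^2
Rod-side annular area A_ann = π/4 × (16.5² − 10.2²) = 132.1 cm^2
Piston speed v = Q_in/A_cap; rod-end outflow Q_out = v × A_ann = Q_in × A_ann/A_cap.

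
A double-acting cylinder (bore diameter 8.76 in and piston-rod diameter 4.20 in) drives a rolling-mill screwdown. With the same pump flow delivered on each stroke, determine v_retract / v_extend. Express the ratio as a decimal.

v_ret/v_ext ≈ 1.30

Cap-side area A_cap = π/4 × (8.76 in)² = 60.27 in^2
Rod-side annular area A_ann = π/4 × (8.76² − 4.20²) = 46.42 in^2
For equal Q, v ∝ 1/A, so v_ret/v_ext = A_cap/A_ann.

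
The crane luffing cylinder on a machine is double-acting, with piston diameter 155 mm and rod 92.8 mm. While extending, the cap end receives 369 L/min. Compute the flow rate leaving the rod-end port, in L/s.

Cap-side area A_cap = π/4 × (155 mm)² = 18870 mm^2
Rod-side annular area A_ann = π/4 × (155² − 92.8²) = 12110 mm^2
Piston speed v = Q_in/A_cap; rod-end outflow Q_out = v × A_ann = Q_in × A_ann/A_cap.

Q_out ≈ 3.95 L/s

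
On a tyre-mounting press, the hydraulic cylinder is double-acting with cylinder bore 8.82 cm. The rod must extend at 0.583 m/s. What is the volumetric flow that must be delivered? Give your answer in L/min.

Cap-side area A_cap = π/4 × (8.82 cm)² = 61.10 cm^2
Q = A × v

Q ≈ 214 L/min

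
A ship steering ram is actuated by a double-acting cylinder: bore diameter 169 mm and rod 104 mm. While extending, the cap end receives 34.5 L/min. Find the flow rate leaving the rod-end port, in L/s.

Cap-side area A_cap = π/4 × (169 mm)² = 22430 mm^2
Rod-side annular area A_ann = π/4 × (169² − 104²) = 13940 mm^2
Piston speed v = Q_in/A_cap; rod-end outflow Q_out = v × A_ann = Q_in × A_ann/A_cap.

Q_out ≈ 0.357 L/s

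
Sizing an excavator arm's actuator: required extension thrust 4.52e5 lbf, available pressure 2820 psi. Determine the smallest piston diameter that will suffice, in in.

Extension force acts on the full piston face: F = P × (π/4)D².
D = √(4F / (πP)) = √(4 × 4.52e5 lbf / (π × 2820 psi))

D ≈ 14.3 in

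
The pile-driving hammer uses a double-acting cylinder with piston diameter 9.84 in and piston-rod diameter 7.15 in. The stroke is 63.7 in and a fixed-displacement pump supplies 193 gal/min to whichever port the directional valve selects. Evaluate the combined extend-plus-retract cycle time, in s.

Cap-side area A_cap = π/4 × (9.84 in)² = 76.05 in^2
Rod-side annular area A_ann = π/4 × (9.84² − 7.15²) = 35.90 in^2
t_ext = A_cap·L/Q = 6.519 s
t_ret = A_ann·L/Q = 3.077 s
t_cycle = t_ext + t_ret

t ≈ 9.60 s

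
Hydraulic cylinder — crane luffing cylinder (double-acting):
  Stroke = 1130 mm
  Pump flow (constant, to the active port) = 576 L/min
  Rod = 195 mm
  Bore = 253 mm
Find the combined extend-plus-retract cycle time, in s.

t ≈ 8.32 s

Cap-side area A_cap = π/4 × (253 mm)² = 50270 mm^2
Rod-side annular area A_ann = π/4 × (253² − 195²) = 20410 mm^2
t_ext = A_cap·L/Q = 5.917 s
t_ret = A_ann·L/Q = 2.402 s
t_cycle = t_ext + t_ret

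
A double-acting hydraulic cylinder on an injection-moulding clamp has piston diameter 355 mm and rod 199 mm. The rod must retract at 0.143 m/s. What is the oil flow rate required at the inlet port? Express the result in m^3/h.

Q ≈ 34.9 m^3/h

Rod-side annular area A_ann = π/4 × (355² − 199²) = 67880 mm^2
Q = A × v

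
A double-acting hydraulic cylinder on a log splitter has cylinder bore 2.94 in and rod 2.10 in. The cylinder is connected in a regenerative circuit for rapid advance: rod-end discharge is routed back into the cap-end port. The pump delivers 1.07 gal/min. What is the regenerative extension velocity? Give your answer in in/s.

In regeneration the rod-end outflow joins the pump flow into the cap end, so the net volume the pump must supply per unit advance equals the rod cross-section area.
Rod cross-section A_rod = π/4 × (2.10 in)² = 3.464 in^2
v = Q_pump / A_rod

v ≈ 1.19 in/s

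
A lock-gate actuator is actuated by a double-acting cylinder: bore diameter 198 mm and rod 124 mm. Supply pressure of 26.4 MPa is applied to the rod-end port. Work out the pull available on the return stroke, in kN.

Rod-side annular area A_ann = π/4 × (198² − 124²) = 18710 mm^2
On retraction the pressure acts on the annular area (bore minus rod).
F = P × A_ann

F ≈ 494 kN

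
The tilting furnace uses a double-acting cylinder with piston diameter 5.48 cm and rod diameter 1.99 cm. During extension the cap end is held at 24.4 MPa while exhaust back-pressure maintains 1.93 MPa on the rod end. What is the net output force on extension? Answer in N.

Cap-side area A_cap = π/4 × (5.48 cm)² = 23.59 cm^2
Rod-side annular area A_ann = π/4 × (5.48² − 1.99²) = 20.48 cm^2
Net thrust = P_cap·A_cap − P_rod·A_ann = 57550 N − 3952 N

F ≈ 53600 N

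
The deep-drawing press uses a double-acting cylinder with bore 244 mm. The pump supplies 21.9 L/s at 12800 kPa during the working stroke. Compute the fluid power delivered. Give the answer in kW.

Hydraulic power = P × Q

W ≈ 280 kW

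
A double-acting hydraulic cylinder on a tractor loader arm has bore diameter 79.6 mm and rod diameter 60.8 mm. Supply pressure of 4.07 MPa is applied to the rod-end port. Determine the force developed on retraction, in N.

Rod-side annular area A_ann = π/4 × (79.6² − 60.8²) = 2073 mm^2
On retraction the pressure acts on the annular area (bore minus rod).
F = P × A_ann

F ≈ 8440 N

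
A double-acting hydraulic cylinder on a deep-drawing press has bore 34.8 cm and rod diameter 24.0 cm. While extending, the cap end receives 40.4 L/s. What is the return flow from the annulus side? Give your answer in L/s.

Cap-side area A_cap = π/4 × (34.8 cm)² = 951.1 cm^2
Rod-side annular area A_ann = π/4 × (34.8² − 24.0²) = 498.8 cm^2
Piston speed v = Q_in/A_cap; rod-end outflow Q_out = v × A_ann = Q_in × A_ann/A_cap.

Q_out ≈ 21.2 L/s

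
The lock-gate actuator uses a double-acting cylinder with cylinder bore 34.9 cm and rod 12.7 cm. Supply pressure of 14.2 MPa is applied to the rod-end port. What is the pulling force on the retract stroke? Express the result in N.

Rod-side annular area A_ann = π/4 × (34.9² − 12.7²) = 829.9 cm^2
On retraction the pressure acts on the annular area (bore minus rod).
F = P × A_ann

F ≈ 1.18e6 N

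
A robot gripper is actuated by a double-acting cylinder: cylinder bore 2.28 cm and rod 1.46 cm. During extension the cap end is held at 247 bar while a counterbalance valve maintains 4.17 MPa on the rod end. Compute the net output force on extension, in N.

F ≈ 9080 N

Cap-side area A_cap = π/4 × (2.28 cm)² = 4.083 cm^2
Rod-side annular area A_ann = π/4 × (2.28² − 1.46²) = 2.409 cm^2
Net thrust = P_cap·A_cap − P_rod·A_ann = 10080 N − 1004 N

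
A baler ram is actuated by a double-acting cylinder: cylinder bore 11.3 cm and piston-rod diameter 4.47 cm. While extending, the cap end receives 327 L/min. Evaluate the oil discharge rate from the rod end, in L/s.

Cap-side area A_cap = π/4 × (11.3 cm)² = 100.3 cm^2
Rod-side annular area A_ann = π/4 × (11.3² − 4.47²) = 84.59 cm^2
Piston speed v = Q_in/A_cap; rod-end outflow Q_out = v × A_ann = Q_in × A_ann/A_cap.

Q_out ≈ 4.60 L/s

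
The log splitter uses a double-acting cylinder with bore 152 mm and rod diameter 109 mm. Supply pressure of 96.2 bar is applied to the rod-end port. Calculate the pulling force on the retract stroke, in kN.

F ≈ 84.8 kN

Rod-side annular area A_ann = π/4 × (152² − 109²) = 8815 mm^2
On retraction the pressure acts on the annular area (bore minus rod).
F = P × A_ann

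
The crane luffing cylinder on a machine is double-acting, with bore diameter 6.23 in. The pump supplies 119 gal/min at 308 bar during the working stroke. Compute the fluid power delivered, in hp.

W ≈ 310 hp

Hydraulic power = P × Q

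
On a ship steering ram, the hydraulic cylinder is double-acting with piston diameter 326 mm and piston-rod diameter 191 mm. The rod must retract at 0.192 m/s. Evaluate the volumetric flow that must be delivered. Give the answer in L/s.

Q ≈ 10.5 L/s

Rod-side annular area A_ann = π/4 × (326² − 191²) = 54820 mm^2
Q = A × v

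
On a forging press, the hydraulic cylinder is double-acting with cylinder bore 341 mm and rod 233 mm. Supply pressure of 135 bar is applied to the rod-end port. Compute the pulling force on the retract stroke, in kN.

F ≈ 657 kN

Rod-side annular area A_ann = π/4 × (341² − 233²) = 48690 mm^2
On retraction the pressure acts on the annular area (bore minus rod).
F = P × A_ann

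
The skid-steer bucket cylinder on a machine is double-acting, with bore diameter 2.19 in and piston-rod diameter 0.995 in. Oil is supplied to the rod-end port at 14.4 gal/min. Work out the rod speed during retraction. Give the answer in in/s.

Rod-side annular area A_ann = π/4 × (2.19² − 0.995²) = 2.989 in^2
Flow into the rod-end port fills the annular volume.
v = Q / A

v ≈ 18.5 in/s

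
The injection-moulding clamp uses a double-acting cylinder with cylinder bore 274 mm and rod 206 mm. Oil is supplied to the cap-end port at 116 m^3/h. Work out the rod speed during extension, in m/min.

v ≈ 32.8 m/min

Cap-side area A_cap = π/4 × (274 mm)² = 58960 mm^2
v = Q / A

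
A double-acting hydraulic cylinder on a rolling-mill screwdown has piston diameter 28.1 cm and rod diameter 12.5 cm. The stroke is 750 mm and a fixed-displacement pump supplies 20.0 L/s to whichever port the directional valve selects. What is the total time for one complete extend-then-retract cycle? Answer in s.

t ≈ 4.19 s

Cap-side area A_cap = π/4 × (28.1 cm)² = 620.2 cm^2
Rod-side annular area A_ann = π/4 × (28.1² − 12.5²) = 497.4 cm^2
t_ext = A_cap·L/Q = 2.326 s
t_ret = A_ann·L/Q = 1.865 s
t_cycle = t_ext + t_ret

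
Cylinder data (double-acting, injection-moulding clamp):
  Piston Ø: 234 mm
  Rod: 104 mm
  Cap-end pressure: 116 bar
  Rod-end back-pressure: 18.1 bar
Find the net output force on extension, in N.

Cap-side area A_cap = π/4 × (234 mm)² = 43010 mm^2
Rod-side annular area A_ann = π/4 × (234² − 104²) = 34510 mm^2
Net thrust = P_cap·A_cap − P_rod·A_ann = 4.989e5 N − 62460 N

F ≈ 4.36e5 N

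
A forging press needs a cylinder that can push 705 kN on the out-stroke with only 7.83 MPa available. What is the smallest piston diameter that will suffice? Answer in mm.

Extension force acts on the full piston face: F = P × (π/4)D².
D = √(4F / (πP)) = √(4 × 705 kN / (π × 7.83 MPa))

D ≈ 339 mm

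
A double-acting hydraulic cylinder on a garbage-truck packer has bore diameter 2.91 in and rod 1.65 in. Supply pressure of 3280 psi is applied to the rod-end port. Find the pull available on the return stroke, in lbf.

Rod-side annular area A_ann = π/4 × (2.91² − 1.65²) = 4.513 in^2
On retraction the pressure acts on the annular area (bore minus rod).
F = P × A_ann

F ≈ 14800 lbf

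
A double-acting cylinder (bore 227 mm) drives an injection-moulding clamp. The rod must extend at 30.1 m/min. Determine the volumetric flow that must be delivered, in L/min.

Q ≈ 1220 L/min

Cap-side area A_cap = π/4 × (227 mm)² = 40470 mm^2
Q = A × v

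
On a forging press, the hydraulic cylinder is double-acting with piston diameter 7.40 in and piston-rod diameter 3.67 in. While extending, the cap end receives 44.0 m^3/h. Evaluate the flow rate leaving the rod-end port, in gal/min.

Q_out ≈ 146 gal/min

Cap-side area A_cap = π/4 × (7.40 in)² = 43.01 in^2
Rod-side annular area A_ann = π/4 × (7.40² − 3.67²) = 32.43 in^2
Piston speed v = Q_in/A_cap; rod-end outflow Q_out = v × A_ann = Q_in × A_ann/A_cap.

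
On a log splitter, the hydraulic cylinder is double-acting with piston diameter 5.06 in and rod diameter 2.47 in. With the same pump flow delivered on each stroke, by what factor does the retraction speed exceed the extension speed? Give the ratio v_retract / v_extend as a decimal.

v_ret/v_ext ≈ 1.31

Cap-side area A_cap = π/4 × (5.06 in)² = 20.11 in^2
Rod-side annular area A_ann = π/4 × (5.06² − 2.47²) = 15.32 in^2
For equal Q, v ∝ 1/A, so v_ret/v_ext = A_cap/A_ann.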